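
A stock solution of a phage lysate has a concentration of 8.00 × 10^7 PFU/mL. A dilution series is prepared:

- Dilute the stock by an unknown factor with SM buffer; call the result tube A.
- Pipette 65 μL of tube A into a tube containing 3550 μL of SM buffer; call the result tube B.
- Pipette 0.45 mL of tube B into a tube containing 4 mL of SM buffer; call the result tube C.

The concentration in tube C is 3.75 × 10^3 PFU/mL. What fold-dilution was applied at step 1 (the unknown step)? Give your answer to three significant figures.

38.8-fold

Step 1: unknown factor x
Step 2: 65 μL + 3550 μL = 3615 μL total → factor 3615/65 = 55.615
Step 3: 0.45 mL + 4 mL = 4.45 mL total → factor 4.45/0.45 = 9.8889
Product of known-step factors = 549.97
Overall factor = 8.00 × 10^7 PFU/mL / (3.75 × 10^3 PFU/mL) = 21333
x = 21333 / 549.97 = 38.8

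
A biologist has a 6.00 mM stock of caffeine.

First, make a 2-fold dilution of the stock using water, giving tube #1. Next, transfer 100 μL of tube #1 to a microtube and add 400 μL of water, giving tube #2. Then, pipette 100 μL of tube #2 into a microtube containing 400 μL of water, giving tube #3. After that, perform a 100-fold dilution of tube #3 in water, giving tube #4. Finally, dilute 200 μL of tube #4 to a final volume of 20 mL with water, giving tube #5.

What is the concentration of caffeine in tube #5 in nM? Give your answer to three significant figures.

Step 1: 2-fold → factor 2
Step 2: 100 μL + 400 μL = 500 μL total → factor 500/100 = 5
Step 3: 100 μL + 400 μL = 500 μL total → factor 500/100 = 5
Step 4: 100-fold → factor 100
Step 5: 200 μL brought to 20 mL → factor 20000/200 = 100
Dilution factor through tube #5 = 2 × 5 × 5 × 100 × 100 = 5 × 10^5
[tube #5] = 6.00 mM / 5 × 10^5 = 1.200 × 10^-5 mM = 12.0 nM

12.0 nM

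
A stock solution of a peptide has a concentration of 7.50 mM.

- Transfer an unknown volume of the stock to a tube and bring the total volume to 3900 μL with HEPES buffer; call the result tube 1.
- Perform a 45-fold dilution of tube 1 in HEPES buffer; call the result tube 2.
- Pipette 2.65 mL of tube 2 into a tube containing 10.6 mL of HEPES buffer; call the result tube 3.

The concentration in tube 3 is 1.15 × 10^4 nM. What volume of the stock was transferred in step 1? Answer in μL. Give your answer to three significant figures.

Step 1: v brought to 3900 μL → factor = 3900 μL/v
Step 2: 45-fold → factor 45
Step 3: 2.65 mL + 10.6 mL = 13.25 mL total → factor 13.25/2.65 = 5
Product of known-step factors = 225
Overall factor = 7.50 mM / (1.15 × 10^4 nM) = 652.17
Step-1 factor = 652.17 / 225 = 2.8986
v = 3900 μL / 2.8986 = 1.35 × 10^3 μL

1.35 × 10^3 μL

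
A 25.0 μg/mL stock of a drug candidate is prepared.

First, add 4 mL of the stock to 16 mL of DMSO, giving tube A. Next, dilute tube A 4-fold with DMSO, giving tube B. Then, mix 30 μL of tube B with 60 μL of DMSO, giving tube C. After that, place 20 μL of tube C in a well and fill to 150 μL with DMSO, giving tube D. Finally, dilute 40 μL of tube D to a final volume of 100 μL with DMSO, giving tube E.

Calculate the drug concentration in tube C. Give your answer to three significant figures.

Step 1: 4 mL + 16 mL = 20 mL total → factor 20/4 = 5
Step 2: 4-fold → factor 4
Step 3: 30 μL + 60 μL = 90 μL total → factor 90/30 = 3
Dilution factor through tube C = 5 × 4 × 3 = 60
[tube C] = 25.0 μg/mL / 60 = 0.417 μg/mL

0.417 μg/mL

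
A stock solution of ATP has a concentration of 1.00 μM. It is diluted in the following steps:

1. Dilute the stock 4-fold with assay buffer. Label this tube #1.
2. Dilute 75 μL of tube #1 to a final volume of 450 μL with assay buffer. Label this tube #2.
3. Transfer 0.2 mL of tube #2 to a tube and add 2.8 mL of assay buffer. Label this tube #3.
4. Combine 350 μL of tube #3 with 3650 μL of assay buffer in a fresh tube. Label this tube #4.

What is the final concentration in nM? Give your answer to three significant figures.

Step 1: 4-fold → factor 4
Step 2: 75 μL brought to 450 μL → factor 450/75 = 6
Step 3: 0.2 mL + 2.8 mL = 3 mL total → factor 3/0.2 = 15
Step 4: 350 μL + 3650 μL = 4000 μL total → factor 4000/350 = 11.429
Overall dilution factor = 4 × 6 × 15 × 11.429 = 4114.3
Final = 1.00 μM / 4114.3 = 0.0002431 μM = 0.243 nM

0.243 nM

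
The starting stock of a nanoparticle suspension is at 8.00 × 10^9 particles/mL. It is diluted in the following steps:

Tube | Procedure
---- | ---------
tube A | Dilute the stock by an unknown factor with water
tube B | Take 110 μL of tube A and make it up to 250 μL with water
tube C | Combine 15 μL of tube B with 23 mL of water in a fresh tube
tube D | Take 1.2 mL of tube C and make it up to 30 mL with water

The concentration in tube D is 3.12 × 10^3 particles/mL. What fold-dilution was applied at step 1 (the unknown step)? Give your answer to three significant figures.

29.4-fold

Step 1: unknown factor x
Step 2: 110 μL brought to 250 μL → factor 250/110 = 2.2727
Step 3: 15 μL + 23 mL = 23015 μL total → factor 23015/15 = 1534.3
Step 4: 1.2 mL brought to 30 mL → factor 30/1.2 = 25
Product of known-step factors = 87178
Overall factor = 8.00 × 10^9 particles/mL / (3.12 × 10^3 particles/mL) = 2.5641 × 10^6
x = 2.5641 × 10^6 / 87178 = 29.4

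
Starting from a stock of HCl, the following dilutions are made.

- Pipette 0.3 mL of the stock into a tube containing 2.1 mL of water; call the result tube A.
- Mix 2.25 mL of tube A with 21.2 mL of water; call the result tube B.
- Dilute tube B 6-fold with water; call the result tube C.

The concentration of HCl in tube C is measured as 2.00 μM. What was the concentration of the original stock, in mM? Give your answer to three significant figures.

Step 1: 0.3 mL + 2.1 mL = 2.4 mL total → factor 2.4/0.3 = 8
Step 2: 2.25 mL + 21.2 mL = 23.45 mL total → factor 23.45/2.25 = 10.422
Step 3: 6-fold → factor 6
Overall dilution factor = 8 × 10.422 × 6 = 500.27
Stock = 2.00 μM × 500.27 = 1001 μM = 1.00 mM

1.00 mM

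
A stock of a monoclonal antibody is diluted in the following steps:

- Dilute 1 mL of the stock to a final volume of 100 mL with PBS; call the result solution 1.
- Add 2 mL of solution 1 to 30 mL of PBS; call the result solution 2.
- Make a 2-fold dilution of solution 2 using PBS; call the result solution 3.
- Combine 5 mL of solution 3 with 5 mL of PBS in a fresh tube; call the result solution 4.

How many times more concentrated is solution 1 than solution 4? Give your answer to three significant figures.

Step 1: 1 mL brought to 100 mL → factor 100/1 = 100
Step 2: 2 mL + 30 mL = 32 mL total → factor 32/2 = 16
Step 3: 2-fold → factor 2
Step 4: 5 mL + 5 mL = 10 mL total → factor 10/5 = 2
Dilution factor to solution 1 = 100; to solution 4 = 6400
[solution 1]/[solution 4] = (factor to solution 4)/(factor to solution 1) = 6400/100 = 64.0

64.0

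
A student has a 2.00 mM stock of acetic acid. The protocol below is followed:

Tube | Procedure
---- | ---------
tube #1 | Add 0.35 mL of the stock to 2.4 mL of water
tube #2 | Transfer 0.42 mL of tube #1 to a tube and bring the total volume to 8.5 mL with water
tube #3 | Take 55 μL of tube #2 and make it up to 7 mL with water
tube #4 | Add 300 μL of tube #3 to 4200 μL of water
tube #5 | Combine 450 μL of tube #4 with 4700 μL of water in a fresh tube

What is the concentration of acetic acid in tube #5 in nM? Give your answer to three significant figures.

Step 1: 0.35 mL + 2.4 mL = 2.75 mL total → factor 2.75/0.35 = 7.8571
Step 2: 0.42 mL brought to 8.5 mL → factor 8.5/0.42 = 20.238
Step 3: 55 μL brought to 7 mL → factor 7000/55 = 127.27
Step 4: 300 μL + 4200 μL = 4500 μL total → factor 4500/300 = 15
Step 5: 450 μL + 4700 μL = 5150 μL total → factor 5150/450 = 11.444
Overall dilution factor = 7.8571 × 20.238 × 127.27 × 15 × 11.444 = 3.4742 × 10^6
Final = 2.00 mM / 3.4742 × 10^6 = 5.757 × 10^-7 mM = 0.576 nM

0.576 nM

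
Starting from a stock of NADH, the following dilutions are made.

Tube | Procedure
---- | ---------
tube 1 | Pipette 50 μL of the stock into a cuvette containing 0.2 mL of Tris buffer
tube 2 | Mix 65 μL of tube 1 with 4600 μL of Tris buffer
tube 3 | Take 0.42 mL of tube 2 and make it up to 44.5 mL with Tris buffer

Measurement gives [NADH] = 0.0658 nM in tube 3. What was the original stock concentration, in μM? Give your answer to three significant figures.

2.50 μM

Step 1: 50 μL + 0.2 mL = 250 μL total → factor 250/50 = 5
Step 2: 65 μL + 4600 μL = 4665 μL total → factor 4665/65 = 71.769
Step 3: 0.42 mL brought to 44.5 mL → factor 44.5/0.42 = 105.95
Overall dilution factor = 5 × 71.769 × 105.95 = 38021
Stock = 0.0658 nM × 38021 = 2502 nM = 2.50 μM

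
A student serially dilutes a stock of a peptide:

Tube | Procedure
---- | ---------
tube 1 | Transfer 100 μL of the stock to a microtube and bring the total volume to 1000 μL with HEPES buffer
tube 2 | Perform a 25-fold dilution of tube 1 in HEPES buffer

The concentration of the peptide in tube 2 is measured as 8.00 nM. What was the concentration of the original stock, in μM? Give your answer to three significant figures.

2.00 μM

Step 1: 100 μL brought to 1000 μL → factor 1000/100 = 10
Step 2: 25-fold → factor 25
Overall dilution factor = 10 × 25 = 250
Stock = 8.00 nM × 250 = 2000 nM = 2.00 μM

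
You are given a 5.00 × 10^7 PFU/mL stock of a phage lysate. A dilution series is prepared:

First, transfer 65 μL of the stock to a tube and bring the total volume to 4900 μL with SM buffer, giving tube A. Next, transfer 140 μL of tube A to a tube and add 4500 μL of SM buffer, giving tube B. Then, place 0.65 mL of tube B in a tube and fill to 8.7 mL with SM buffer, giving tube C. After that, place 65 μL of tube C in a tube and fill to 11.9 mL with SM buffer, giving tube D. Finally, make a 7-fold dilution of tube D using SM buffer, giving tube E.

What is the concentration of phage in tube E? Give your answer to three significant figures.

Step 1: 65 μL brought to 4900 μL → factor 4900/65 = 75.385
Step 2: 140 μL + 4500 μL = 4640 μL total → factor 4640/140 = 33.143
Step 3: 0.65 mL brought to 8.7 mL → factor 8.7/0.65 = 13.385
Step 4: 65 μL brought to 11.9 mL → factor 11900/65 = 183.08
Step 5: 7-fold → factor 7
Overall dilution factor = 75.385 × 33.143 × 13.385 × 183.08 × 7 = 4.2856 × 10^7
Final = 5.00 × 10^7 PFU/mL / 4.2856 × 10^7 = 1.17 PFU/mL

1.17 PFU/mL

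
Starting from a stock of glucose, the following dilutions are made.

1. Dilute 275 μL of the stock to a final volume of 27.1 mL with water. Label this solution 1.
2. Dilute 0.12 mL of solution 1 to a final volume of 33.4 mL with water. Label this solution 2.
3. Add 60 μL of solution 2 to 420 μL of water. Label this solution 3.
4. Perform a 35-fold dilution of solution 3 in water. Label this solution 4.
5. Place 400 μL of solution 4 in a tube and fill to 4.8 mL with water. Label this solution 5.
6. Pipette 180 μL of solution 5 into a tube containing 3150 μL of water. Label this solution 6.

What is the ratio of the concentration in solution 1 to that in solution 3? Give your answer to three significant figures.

Step 1: 275 μL brought to 27.1 mL → factor 27100/275 = 98.545
Step 2: 0.12 mL brought to 33.4 mL → factor 33.4/0.12 = 278.33
Step 3: 60 μL + 420 μL = 480 μL total → factor 480/60 = 8
Dilution factor to solution 1 = 98.545; to solution 3 = 2.1943 × 10^5
[solution 1]/[solution 3] = (factor to solution 3)/(factor to solution 1) = 2.1943 × 10^5/98.545 = 2.23 × 10^3

2.23 × 10^3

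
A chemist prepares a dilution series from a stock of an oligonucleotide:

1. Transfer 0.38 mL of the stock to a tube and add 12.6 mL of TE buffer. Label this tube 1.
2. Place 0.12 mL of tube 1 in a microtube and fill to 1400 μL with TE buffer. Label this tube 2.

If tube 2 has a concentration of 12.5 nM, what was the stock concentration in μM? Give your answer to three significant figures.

4.98 μM

Step 1: 0.38 mL + 12.6 mL = 12.98 mL total → factor 12.98/0.38 = 34.158
Step 2: 0.12 mL brought to 1400 μL → factor 1.4/0.12 = 11.667
Overall dilution factor = 34.158 × 11.667 = 398.51
Stock = 12.5 nM × 398.51 = 4981 nM = 4.98 μM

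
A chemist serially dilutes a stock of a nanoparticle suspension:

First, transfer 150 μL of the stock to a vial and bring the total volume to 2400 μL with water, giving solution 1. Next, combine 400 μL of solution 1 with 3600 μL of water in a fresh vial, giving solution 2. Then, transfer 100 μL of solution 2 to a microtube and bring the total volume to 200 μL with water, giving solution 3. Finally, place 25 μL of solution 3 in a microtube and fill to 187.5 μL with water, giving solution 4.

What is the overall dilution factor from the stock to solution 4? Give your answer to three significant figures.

2.40 × 10^3

Step 1: 150 μL brought to 2400 μL → factor 2400/150 = 16
Step 2: 400 μL + 3600 μL = 4000 μL total → factor 4000/400 = 10
Step 3: 100 μL brought to 200 μL → factor 200/100 = 2
Step 4: 25 μL brought to 187.5 μL → factor 187.5/25 = 7.5
Overall dilution factor = 16 × 10 × 2 × 7.5 = 2400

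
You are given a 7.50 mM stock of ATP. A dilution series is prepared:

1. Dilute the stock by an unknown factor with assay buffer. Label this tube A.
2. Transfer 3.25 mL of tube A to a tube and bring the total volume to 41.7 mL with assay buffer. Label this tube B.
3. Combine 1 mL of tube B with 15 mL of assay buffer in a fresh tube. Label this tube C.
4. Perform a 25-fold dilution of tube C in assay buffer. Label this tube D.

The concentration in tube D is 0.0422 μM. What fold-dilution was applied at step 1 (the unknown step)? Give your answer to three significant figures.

34.6-fold

Step 1: unknown factor x
Step 2: 3.25 mL brought to 41.7 mL → factor 41.7/3.25 = 12.831
Step 3: 1 mL + 15 mL = 16 mL total → factor 16/1 = 16
Step 4: 25-fold → factor 25
Product of known-step factors = 5132.3
Overall factor = 7.50 mM / (0.0422 μM) = 1.7773 × 10^5
x = 1.7773 × 10^5 / 5132.3 = 34.6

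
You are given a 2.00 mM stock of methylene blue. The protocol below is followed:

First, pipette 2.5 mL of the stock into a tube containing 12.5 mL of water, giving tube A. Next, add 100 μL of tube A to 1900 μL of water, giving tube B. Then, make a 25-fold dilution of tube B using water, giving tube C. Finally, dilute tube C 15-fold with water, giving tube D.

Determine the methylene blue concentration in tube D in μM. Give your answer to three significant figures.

0.0444 μM

Step 1: 2.5 mL + 12.5 mL = 15 mL total → factor 15/2.5 = 6
Step 2: 100 μL + 1900 μL = 2000 μL total → factor 2000/100 = 20
Step 3: 25-fold → factor 25
Step 4: 15-fold → factor 15
Overall dilution factor = 6 × 20 × 25 × 15 = 45000
Final = 2.00 mM / 45000 = 4.444 × 10^-5 mM = 0.0444 μM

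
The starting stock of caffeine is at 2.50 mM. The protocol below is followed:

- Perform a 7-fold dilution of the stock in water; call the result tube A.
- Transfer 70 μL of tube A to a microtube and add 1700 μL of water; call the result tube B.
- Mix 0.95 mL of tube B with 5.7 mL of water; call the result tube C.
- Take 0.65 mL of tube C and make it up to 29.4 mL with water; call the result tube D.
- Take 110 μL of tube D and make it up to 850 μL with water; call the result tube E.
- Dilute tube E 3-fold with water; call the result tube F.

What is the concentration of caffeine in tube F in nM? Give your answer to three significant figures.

1.92 nM

Step 1: 7-fold → factor 7
Step 2: 70 μL + 1700 μL = 1770 μL total → factor 1770/70 = 25.286
Step 3: 0.95 mL + 5.7 mL = 6.65 mL total → factor 6.65/0.95 = 7
Step 4: 0.65 mL brought to 29.4 mL → factor 29.4/0.65 = 45.231
Step 5: 110 μL brought to 850 μL → factor 850/110 = 7.7273
Step 6: 3-fold → factor 3
Overall dilution factor = 7 × 25.286 × 7 × 45.231 × 7.7273 × 3 = 1.2991 × 10^6
Final = 2.50 mM / 1.2991 × 10^6 = 1.924 × 10^-6 mM = 1.92 nM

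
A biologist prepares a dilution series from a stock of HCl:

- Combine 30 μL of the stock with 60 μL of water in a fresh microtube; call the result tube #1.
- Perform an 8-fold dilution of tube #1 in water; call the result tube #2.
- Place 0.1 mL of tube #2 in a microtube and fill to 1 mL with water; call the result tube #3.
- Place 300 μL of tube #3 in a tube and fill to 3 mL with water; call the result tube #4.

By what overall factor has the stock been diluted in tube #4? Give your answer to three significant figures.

2.40 × 10^3

Step 1: 30 μL + 60 μL = 90 μL total → factor 90/30 = 3
Step 2: 8-fold → factor 8
Step 3: 0.1 mL brought to 1 mL → factor 1/0.1 = 10
Step 4: 300 μL brought to 3 mL → factor 3000/300 = 10
Overall dilution factor = 3 × 8 × 10 × 10 = 2400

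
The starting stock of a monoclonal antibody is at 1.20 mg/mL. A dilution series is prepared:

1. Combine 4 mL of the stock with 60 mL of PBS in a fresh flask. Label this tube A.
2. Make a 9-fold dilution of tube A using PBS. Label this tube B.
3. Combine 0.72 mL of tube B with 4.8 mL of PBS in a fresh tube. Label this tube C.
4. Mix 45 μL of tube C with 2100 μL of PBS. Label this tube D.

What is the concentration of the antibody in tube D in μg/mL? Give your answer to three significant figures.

Step 1: 4 mL + 60 mL = 64 mL total → factor 64/4 = 16
Step 2: 9-fold → factor 9
Step 3: 0.72 mL + 4.8 mL = 5.52 mL total → factor 5.52/0.72 = 7.6667
Step 4: 45 μL + 2100 μL = 2145 μL total → factor 2145/45 = 47.667
Overall dilution factor = 16 × 9 × 7.6667 × 47.667 = 52624
Final = 1.20 mg/mL / 52624 = 2.280 × 10^-5 mg/mL = 0.0228 μg/mL

0.0228 μg/mL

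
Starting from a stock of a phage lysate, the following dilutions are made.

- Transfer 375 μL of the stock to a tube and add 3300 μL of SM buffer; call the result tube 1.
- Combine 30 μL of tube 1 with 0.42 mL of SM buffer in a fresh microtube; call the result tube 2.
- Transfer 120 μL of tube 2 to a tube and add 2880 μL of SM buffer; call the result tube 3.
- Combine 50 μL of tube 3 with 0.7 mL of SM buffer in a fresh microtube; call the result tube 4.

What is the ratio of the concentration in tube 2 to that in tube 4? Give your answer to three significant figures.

Step 1: 375 μL + 3300 μL = 3675 μL total → factor 3675/375 = 9.8
Step 2: 30 μL + 0.42 mL = 450 μL total → factor 450/30 = 15
Step 3: 120 μL + 2880 μL = 3000 μL total → factor 3000/120 = 25
Step 4: 50 μL + 0.7 mL = 750 μL total → factor 750/50 = 15
Dilution factor to tube 2 = 147; to tube 4 = 55125
[tube 2]/[tube 4] = (factor to tube 4)/(factor to tube 2) = 55125/147 = 375

375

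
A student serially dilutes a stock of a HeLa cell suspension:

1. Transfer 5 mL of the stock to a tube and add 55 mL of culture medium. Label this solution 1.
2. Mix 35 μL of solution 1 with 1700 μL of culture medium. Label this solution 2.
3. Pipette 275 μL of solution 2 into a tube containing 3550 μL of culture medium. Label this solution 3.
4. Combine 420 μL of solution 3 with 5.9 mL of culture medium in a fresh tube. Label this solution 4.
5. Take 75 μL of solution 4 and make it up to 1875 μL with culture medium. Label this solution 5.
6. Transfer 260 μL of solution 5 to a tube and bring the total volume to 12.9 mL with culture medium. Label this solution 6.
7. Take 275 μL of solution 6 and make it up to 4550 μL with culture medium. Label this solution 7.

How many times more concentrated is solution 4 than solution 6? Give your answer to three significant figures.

Step 1: 5 mL + 55 mL = 60 mL total → factor 60/5 = 12
Step 2: 35 μL + 1700 μL = 1735 μL total → factor 1735/35 = 49.571
Step 3: 275 μL + 3550 μL = 3825 μL total → factor 3825/275 = 13.909
Step 4: 420 μL + 5.9 mL = 6320 μL total → factor 6320/420 = 15.048
Step 5: 75 μL brought to 1875 μL → factor 1875/75 = 25
Step 6: 260 μL brought to 12.9 mL → factor 12900/260 = 49.615
Dilution factor to solution 4 = 1.245 × 10^5; to solution 6 = 1.5443 × 10^8
[solution 4]/[solution 6] = (factor to solution 6)/(factor to solution 4) = 1.5443 × 10^8/1.245 × 10^5 = 1.24 × 10^3

1.24 × 10^3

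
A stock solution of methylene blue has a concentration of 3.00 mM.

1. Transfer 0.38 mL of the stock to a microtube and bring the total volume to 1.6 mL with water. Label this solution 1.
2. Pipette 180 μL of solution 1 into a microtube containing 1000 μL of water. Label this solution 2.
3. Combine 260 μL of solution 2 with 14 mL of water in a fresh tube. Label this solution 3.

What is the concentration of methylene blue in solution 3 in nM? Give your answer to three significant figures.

Step 1: 0.38 mL brought to 1.6 mL → factor 1.6/0.38 = 4.2105
Step 2: 180 μL + 1000 μL = 1180 μL total → factor 1180/180 = 6.5556
Step 3: 260 μL + 14 mL = 14260 μL total → factor 14260/260 = 54.846
Overall dilution factor = 4.2105 × 6.5556 × 54.846 = 1513.9
Final = 3.00 mM / 1513.9 = 0.001982 mM = 1.98 × 10^3 nM

1.98 × 10^3 nM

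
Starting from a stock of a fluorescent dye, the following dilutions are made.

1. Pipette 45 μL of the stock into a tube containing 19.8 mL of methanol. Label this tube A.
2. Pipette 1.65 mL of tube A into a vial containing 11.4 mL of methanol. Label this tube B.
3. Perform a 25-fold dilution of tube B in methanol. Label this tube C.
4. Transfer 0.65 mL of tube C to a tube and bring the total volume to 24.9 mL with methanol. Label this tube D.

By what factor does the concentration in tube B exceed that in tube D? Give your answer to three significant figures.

Step 1: 45 μL + 19.8 mL = 19845 μL total → factor 19845/45 = 441
Step 2: 1.65 mL + 11.4 mL = 13.05 mL total → factor 13.05/1.65 = 7.9091
Step 3: 25-fold → factor 25
Step 4: 0.65 mL brought to 24.9 mL → factor 24.9/0.65 = 38.308
Dilution factor to tube B = 3487.9; to tube D = 3.3403 × 10^6
[tube B]/[tube D] = (factor to tube D)/(factor to tube B) = 3.3403 × 10^6/3487.9 = 958

958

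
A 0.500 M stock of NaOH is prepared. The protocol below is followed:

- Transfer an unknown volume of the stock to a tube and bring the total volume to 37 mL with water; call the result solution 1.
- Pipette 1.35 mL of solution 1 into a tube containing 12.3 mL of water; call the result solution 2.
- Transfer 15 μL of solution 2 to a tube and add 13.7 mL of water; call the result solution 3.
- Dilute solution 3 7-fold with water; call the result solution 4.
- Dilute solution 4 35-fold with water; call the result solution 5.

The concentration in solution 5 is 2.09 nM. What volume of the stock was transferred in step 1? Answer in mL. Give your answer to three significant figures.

Step 1: v brought to 37 mL → factor = 37 mL/v
Step 2: 1.35 mL + 12.3 mL = 13.65 mL total → factor 13.65/1.35 = 10.111
Step 3: 15 μL + 13.7 mL = 13715 μL total → factor 13715/15 = 914.33
Step 4: 7-fold → factor 7
Step 5: 35-fold → factor 35
Product of known-step factors = 2.265 × 10^6
Overall factor = 0.500 M / (2.09 nM) = 2.3923 × 10^8
Step-1 factor = 2.3923 × 10^8 / 2.265 × 10^6 = 105.62
v = 37 mL / 105.62 = 0.350 mL

0.350 mL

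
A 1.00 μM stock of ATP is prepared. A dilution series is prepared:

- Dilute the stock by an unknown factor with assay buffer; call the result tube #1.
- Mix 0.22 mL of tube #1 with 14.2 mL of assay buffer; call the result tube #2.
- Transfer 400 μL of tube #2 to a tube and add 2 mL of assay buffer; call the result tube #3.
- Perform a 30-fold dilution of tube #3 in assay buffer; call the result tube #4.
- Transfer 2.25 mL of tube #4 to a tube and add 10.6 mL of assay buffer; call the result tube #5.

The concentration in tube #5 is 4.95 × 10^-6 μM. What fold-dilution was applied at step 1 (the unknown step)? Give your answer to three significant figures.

Step 1: unknown factor x
Step 2: 0.22 mL + 14.2 mL = 14.42 mL total → factor 14.42/0.22 = 65.545
Step 3: 400 μL + 2 mL = 2400 μL total → factor 2400/400 = 6
Step 4: 30-fold → factor 30
Step 5: 2.25 mL + 10.6 mL = 12.85 mL total → factor 12.85/2.25 = 5.7111
Product of known-step factors = 67381
Overall factor = 1.00 μM / (4.95 × 10^-6 μM) = 2.0202 × 10^5
x = 2.0202 × 10^5 / 67381 = 3.00

3.00-fold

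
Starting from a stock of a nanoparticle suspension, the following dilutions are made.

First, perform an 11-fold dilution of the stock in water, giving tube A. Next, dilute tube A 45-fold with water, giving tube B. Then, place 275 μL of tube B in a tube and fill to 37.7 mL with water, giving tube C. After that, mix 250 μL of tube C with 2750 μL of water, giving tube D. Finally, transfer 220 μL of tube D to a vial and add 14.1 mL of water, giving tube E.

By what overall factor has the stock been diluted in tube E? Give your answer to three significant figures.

Step 1: 11-fold → factor 11
Step 2: 45-fold → factor 45
Step 3: 275 μL brought to 37.7 mL → factor 37700/275 = 137.09
Step 4: 250 μL + 2750 μL = 3000 μL total → factor 3000/250 = 12
Step 5: 220 μL + 14.1 mL = 14320 μL total → factor 14320/220 = 65.091
Overall dilution factor = 11 × 45 × 137.09 × 12 × 65.091 = 5.3005 × 10^7

5.30 × 10^7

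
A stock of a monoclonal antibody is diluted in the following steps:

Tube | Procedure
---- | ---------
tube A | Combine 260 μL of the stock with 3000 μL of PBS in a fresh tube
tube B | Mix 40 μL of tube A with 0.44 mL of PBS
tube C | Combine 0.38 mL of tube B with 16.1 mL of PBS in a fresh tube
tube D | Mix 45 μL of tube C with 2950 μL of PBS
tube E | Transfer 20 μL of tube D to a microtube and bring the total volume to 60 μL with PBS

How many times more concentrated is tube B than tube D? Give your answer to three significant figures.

2.89 × 10^3

Step 1: 260 μL + 3000 μL = 3260 μL total → factor 3260/260 = 12.538
Step 2: 40 μL + 0.44 mL = 480 μL total → factor 480/40 = 12
Step 3: 0.38 mL + 16.1 mL = 16.48 mL total → factor 16.48/0.38 = 43.368
Step 4: 45 μL + 2950 μL = 2995 μL total → factor 2995/45 = 66.556
Dilution factor to tube B = 150.46; to tube D = 4.3429 × 10^5
[tube B]/[tube D] = (factor to tube D)/(factor to tube B) = 4.3429 × 10^5/150.46 = 2.89 × 10^3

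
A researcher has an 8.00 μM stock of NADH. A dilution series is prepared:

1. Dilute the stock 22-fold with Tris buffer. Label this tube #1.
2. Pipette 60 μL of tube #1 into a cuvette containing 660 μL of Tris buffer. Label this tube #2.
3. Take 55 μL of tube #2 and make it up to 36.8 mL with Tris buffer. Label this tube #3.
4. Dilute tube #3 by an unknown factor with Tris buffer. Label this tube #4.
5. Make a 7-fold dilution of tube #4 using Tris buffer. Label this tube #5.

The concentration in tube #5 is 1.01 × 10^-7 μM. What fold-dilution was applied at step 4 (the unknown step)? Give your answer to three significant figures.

Step 1: 22-fold → factor 22
Step 2: 60 μL + 660 μL = 720 μL total → factor 720/60 = 12
Step 3: 55 μL brought to 36.8 mL → factor 36800/55 = 669.09
Step 4: unknown factor x
Step 5: 7-fold → factor 7
Product of known-step factors = 1.2365 × 10^6
Overall factor = 8.00 μM / (1.01 × 10^-7 μM) = 7.9208 × 10^7
x = 7.9208 × 10^7 / 1.2365 × 10^6 = 64.1

64.1-fold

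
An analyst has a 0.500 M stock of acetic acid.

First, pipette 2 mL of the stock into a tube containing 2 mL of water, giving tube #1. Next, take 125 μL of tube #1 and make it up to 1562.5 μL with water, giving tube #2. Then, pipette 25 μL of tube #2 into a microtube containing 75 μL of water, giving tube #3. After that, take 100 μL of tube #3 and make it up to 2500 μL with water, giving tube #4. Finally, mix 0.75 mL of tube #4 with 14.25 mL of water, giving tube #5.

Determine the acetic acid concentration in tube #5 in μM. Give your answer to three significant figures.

10.0 μM

Step 1: 2 mL + 2 mL = 4 mL total → factor 4/2 = 2
Step 2: 125 μL brought to 1562.5 μL → factor 1562.5/125 = 12.5
Step 3: 25 μL + 75 μL = 100 μL total → factor 100/25 = 4
Step 4: 100 μL brought to 2500 μL → factor 2500/100 = 25
Step 5: 0.75 mL + 14.25 mL = 15 mL total → factor 15/0.75 = 20
Overall dilution factor = 2 × 12.5 × 4 × 25 × 20 = 50000
Final = 0.500 M / 50000 = 1.000 × 10^-5 M = 10.0 μM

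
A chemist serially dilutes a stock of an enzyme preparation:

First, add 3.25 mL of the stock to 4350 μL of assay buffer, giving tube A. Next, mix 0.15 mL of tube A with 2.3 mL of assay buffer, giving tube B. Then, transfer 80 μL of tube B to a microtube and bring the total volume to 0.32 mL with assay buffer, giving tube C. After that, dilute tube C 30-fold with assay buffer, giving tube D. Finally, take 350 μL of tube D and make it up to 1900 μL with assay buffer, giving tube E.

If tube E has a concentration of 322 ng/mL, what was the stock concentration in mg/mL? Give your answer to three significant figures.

8.01 mg/mL

Step 1: 3.25 mL + 4350 μL = 7.6 mL total → factor 7.6/3.25 = 2.3385
Step 2: 0.15 mL + 2.3 mL = 2.45 mL total → factor 2.45/0.15 = 16.333
Step 3: 80 μL brought to 0.32 mL → factor 320/80 = 4
Step 4: 30-fold → factor 30
Step 5: 350 μL brought to 1900 μL → factor 1900/350 = 5.4286
Overall dilution factor = 2.3385 × 16.333 × 4 × 30 × 5.4286 = 24881
Stock = 322 ng/mL × 24881 = 8.012 × 10^6 ng/mL = 8.01 mg/mL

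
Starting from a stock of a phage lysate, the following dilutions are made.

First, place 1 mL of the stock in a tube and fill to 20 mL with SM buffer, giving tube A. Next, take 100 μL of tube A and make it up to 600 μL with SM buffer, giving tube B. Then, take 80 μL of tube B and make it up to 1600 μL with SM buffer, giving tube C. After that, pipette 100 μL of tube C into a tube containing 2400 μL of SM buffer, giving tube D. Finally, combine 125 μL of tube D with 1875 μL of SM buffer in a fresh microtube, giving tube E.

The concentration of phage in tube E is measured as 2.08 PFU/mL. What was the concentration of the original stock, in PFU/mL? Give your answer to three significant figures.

Step 1: 1 mL brought to 20 mL → factor 20/1 = 20
Step 2: 100 μL brought to 600 μL → factor 600/100 = 6
Step 3: 80 μL brought to 1600 μL → factor 1600/80 = 20
Step 4: 100 μL + 2400 μL = 2500 μL total → factor 2500/100 = 25
Step 5: 125 μL + 1875 μL = 2000 μL total → factor 2000/125 = 16
Overall dilution factor = 20 × 6 × 20 × 25 × 16 = 9.6 × 10^5
Stock = 2.08 PFU/mL × 9.6 × 10^5 = 2.00 × 10^6 PFU/mL

2.00 × 10^6 PFU/mL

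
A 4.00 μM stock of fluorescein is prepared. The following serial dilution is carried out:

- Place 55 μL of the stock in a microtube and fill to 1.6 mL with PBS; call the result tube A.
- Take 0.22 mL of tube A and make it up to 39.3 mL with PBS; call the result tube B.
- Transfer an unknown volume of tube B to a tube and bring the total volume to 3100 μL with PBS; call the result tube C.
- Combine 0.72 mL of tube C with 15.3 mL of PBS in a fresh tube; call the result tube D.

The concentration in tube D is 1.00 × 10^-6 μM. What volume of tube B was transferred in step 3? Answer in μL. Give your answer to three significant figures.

Step 1: 55 μL brought to 1.6 mL → factor 1600/55 = 29.091
Step 2: 0.22 mL brought to 39.3 mL → factor 39.3/0.22 = 178.64
Step 3: v brought to 3100 μL → factor = 3100 μL/v
Step 4: 0.72 mL + 15.3 mL = 16.02 mL total → factor 16.02/0.72 = 22.25
Product of known-step factors = 1.1563 × 10^5
Overall factor = 4.00 μM / (1.00 × 10^-6 μM) = 4 × 10^6
Step-3 factor = 4 × 10^6 / 1.1563 × 10^5 = 34.594
v = 3100 μL / 34.594 = 89.6 μL

89.6 μL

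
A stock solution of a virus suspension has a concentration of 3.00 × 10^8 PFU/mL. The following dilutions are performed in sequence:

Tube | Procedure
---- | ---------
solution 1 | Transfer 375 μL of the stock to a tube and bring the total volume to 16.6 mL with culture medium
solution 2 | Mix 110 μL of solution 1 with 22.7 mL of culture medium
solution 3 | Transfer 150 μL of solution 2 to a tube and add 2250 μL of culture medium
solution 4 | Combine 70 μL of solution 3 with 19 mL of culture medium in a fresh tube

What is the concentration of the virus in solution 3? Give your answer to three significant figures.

Step 1: 375 μL brought to 16.6 mL → factor 16600/375 = 44.267
Step 2: 110 μL + 22.7 mL = 22810 μL total → factor 22810/110 = 207.36
Step 3: 150 μL + 2250 μL = 2400 μL total → factor 2400/150 = 16
Dilution factor through solution 3 = 44.267 × 207.36 × 16 = 1.4687 × 10^5
[solution 3] = 3.00 × 10^8 PFU/mL / 1.4687 × 10^5 = 2.04 × 10^3 PFU/mL

2.04 × 10^3 PFU/mL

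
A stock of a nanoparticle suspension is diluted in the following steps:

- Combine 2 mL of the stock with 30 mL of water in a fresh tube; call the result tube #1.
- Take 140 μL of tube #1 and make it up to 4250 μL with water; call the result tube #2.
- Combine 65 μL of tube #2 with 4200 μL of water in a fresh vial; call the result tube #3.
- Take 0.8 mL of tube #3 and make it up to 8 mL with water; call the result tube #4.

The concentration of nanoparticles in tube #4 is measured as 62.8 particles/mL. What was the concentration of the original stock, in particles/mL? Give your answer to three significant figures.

Step 1: 2 mL + 30 mL = 32 mL total → factor 32/2 = 16
Step 2: 140 μL brought to 4250 μL → factor 4250/140 = 30.357
Step 3: 65 μL + 4200 μL = 4265 μL total → factor 4265/65 = 65.615
Step 4: 0.8 mL brought to 8 mL → factor 8/0.8 = 10
Overall dilution factor = 16 × 30.357 × 65.615 × 10 = 3.187 × 10^5
Stock = 62.8 particles/mL × 3.187 × 10^5 = 2.00 × 10^7 particles/mL

2.00 × 10^7 particles/mL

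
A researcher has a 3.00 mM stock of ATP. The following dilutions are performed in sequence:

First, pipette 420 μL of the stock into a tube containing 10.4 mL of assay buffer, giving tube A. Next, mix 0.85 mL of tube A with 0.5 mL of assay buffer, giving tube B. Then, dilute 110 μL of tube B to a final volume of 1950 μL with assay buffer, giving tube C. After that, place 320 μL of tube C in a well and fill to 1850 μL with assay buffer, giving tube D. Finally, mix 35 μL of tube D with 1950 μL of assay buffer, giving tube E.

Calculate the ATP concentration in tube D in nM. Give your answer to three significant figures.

Step 1: 420 μL + 10.4 mL = 10820 μL total → factor 10820/420 = 25.762
Step 2: 0.85 mL + 0.5 mL = 1.35 mL total → factor 1.35/0.85 = 1.5882
Step 3: 110 μL brought to 1950 μL → factor 1950/110 = 17.727
Step 4: 320 μL brought to 1850 μL → factor 1850/320 = 5.7812
Dilution factor through tube D = 25.762 × 1.5882 × 17.727 × 5.7812 = 4193.3
[tube D] = 3.00 mM / 4193.3 = 0.0007154 mM = 715 nM

715 nM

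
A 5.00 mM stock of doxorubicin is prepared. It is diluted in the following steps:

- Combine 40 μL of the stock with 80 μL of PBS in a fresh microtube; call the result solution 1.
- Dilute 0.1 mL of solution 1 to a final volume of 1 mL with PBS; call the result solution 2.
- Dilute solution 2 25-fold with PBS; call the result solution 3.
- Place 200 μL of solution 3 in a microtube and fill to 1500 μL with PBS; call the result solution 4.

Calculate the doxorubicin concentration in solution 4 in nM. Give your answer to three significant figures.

889 nM

Step 1: 40 μL + 80 μL = 120 μL total → factor 120/40 = 3
Step 2: 0.1 mL brought to 1 mL → factor 1/0.1 = 10
Step 3: 25-fold → factor 25
Step 4: 200 μL brought to 1500 μL → factor 1500/200 = 7.5
Dilution factor through solution 4 = 3 × 10 × 25 × 7.5 = 5625
[solution 4] = 5.00 mM / 5625 = 0.0008889 mM = 889 nM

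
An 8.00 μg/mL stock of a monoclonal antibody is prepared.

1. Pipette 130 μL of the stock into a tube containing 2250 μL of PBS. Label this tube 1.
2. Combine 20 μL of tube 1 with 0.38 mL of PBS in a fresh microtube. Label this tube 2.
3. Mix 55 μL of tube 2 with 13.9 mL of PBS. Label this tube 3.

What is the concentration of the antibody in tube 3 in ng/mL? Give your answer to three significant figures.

Step 1: 130 μL + 2250 μL = 2380 μL total → factor 2380/130 = 18.308
Step 2: 20 μL + 0.38 mL = 400 μL total → factor 400/20 = 20
Step 3: 55 μL + 13.9 mL = 13955 μL total → factor 13955/55 = 253.73
Overall dilution factor = 18.308 × 20 × 253.73 = 92903
Final = 8.00 μg/mL / 92903 = 8.611 × 10^-5 μg/mL = 0.0861 ng/mL

0.0861 ng/mL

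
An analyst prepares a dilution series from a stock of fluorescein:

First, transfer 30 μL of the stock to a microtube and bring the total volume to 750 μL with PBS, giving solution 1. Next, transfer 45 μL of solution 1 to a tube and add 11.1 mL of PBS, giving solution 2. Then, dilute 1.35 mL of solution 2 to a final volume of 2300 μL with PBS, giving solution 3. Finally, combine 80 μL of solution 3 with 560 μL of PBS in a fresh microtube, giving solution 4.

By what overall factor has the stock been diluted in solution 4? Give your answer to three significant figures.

Step 1: 30 μL brought to 750 μL → factor 750/30 = 25
Step 2: 45 μL + 11.1 mL = 11145 μL total → factor 11145/45 = 247.67
Step 3: 1.35 mL brought to 2300 μL → factor 2.3/1.35 = 1.7037
Step 4: 80 μL + 560 μL = 640 μL total → factor 640/80 = 8
Overall dilution factor = 25 × 247.67 × 1.7037 × 8 = 84390

8.44 × 10^4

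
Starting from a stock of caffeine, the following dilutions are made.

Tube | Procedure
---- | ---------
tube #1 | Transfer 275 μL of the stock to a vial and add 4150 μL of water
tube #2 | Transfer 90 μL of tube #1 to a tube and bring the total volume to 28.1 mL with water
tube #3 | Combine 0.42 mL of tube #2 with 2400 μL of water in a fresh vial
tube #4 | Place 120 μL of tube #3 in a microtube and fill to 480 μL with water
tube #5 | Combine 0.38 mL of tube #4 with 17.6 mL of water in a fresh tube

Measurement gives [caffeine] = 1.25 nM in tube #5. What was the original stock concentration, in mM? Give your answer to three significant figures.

Step 1: 275 μL + 4150 μL = 4425 μL total → factor 4425/275 = 16.091
Step 2: 90 μL brought to 28.1 mL → factor 28100/90 = 312.22
Step 3: 0.42 mL + 2400 μL = 2.82 mL total → factor 2.82/0.42 = 6.7143
Step 4: 120 μL brought to 480 μL → factor 480/120 = 4
Step 5: 0.38 mL + 17.6 mL = 17.98 mL total → factor 17.98/0.38 = 47.316
Overall dilution factor = 16.091 × 312.22 × 6.7143 × 4 × 47.316 = 6.3843 × 10^6
Stock = 1.25 nM × 6.3843 × 10^6 = 7.980 × 10^6 nM = 7.98 mM

7.98 mM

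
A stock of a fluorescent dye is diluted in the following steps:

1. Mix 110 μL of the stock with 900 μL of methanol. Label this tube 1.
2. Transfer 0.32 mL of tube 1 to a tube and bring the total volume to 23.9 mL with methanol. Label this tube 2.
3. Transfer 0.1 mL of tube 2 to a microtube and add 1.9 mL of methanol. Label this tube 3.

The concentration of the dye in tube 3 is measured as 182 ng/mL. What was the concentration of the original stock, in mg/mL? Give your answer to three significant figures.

Step 1: 110 μL + 900 μL = 1010 μL total → factor 1010/110 = 9.1818
Step 2: 0.32 mL brought to 23.9 mL → factor 23.9/0.32 = 74.688
Step 3: 0.1 mL + 1.9 mL = 2 mL total → factor 2/0.1 = 20
Overall dilution factor = 9.1818 × 74.688 × 20 = 13715
Stock = 182 ng/mL × 13715 = 2.496 × 10^6 ng/mL = 2.50 mg/mL

2.50 mg/mL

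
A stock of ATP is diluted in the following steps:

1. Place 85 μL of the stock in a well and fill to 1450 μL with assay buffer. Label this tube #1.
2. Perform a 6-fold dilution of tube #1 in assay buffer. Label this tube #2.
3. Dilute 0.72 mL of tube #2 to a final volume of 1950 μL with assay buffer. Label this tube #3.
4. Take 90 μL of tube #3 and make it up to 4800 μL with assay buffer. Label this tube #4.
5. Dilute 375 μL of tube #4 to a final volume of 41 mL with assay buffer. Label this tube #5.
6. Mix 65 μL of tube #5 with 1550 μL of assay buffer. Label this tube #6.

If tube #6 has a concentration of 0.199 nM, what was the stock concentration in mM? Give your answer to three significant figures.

Step 1: 85 μL brought to 1450 μL → factor 1450/85 = 17.059
Step 2: 6-fold → factor 6
Step 3: 0.72 mL brought to 1950 μL → factor 1.95/0.72 = 2.7083
Step 4: 90 μL brought to 4800 μL → factor 4800/90 = 53.333
Step 5: 375 μL brought to 41 mL → factor 41000/375 = 109.33
Step 6: 65 μL + 1550 μL = 1615 μL total → factor 1615/65 = 24.846
Overall dilution factor = 17.059 × 6 × 2.7083 × 53.333 × 109.33 × 24.846 = 4.0162 × 10^7
Stock = 0.199 nM × 4.0162 × 10^7 = 7.992 × 10^6 nM = 7.99 mM

7.99 mM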